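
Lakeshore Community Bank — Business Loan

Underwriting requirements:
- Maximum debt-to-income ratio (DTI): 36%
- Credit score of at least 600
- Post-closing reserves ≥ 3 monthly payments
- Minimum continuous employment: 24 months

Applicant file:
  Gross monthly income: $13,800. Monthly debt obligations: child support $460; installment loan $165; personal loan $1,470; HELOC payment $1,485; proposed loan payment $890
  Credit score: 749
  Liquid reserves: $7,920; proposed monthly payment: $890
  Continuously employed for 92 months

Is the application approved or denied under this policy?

Approved

Total monthly debts = (460 + 165 + 1,470 + 1,485 + 890) = 4,470. Debt-to-income = 4,470/13,800 = 32.4% — meets 36% limit
Credit score 749 ≥ 600 (meets)
Reserves = 7,920/890 = 8.9 months ≥ 3
Employment 92 ≥ 24 months
All criteria satisfied.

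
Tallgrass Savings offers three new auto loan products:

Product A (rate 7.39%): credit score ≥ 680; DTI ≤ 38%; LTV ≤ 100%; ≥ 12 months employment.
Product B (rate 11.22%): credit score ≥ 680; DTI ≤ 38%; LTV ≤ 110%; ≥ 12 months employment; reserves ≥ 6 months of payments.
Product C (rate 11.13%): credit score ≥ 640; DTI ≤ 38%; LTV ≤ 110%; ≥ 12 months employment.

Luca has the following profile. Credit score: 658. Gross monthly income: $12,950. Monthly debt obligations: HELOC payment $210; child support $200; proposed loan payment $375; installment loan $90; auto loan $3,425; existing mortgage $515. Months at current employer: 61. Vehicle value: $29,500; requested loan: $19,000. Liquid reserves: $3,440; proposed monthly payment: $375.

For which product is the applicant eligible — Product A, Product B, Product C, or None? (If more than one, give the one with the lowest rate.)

Product C

Total debts = (210 + 200 + 375 + 90 + 3,425 + 515) = 4,815; DTI = 4,815/12,950 = 37.2%.
LTV = 19,000/29,500 = 64.4%.
Reserves = 3,440/375 = 9.2 months.
Product A: score 658 < 680; DTI 37.2% ≤ 38%; LTV 64.4% ≤ 100%; employment 61 ≥ 12 mo → does not qualify.
Product B: score 658 < 680; DTI 37.2% ≤ 38%; LTV 64.4% ≤ 110%; employment 61 ≥ 12 mo; reserves 9.2 ≥ 6 mo → does not qualify.
Product C: score 658 ≥ 640; DTI 37.2% ≤ 38%; LTV 64.4% ≤ 110%; employment 61 ≥ 12 mo → qualifies.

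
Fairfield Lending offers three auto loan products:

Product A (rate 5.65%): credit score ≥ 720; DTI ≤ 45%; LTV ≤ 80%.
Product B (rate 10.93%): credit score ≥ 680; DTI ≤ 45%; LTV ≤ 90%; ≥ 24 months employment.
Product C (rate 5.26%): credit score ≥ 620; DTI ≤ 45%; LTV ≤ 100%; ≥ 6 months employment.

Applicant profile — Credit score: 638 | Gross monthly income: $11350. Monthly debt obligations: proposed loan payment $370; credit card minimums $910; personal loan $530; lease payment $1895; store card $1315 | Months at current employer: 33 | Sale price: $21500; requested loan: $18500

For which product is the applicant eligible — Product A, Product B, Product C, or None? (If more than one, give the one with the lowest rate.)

Product C

Total debts = (370 + 910 + 530 + 1,895 + 1,315) = 5,020; DTI = 5,020/11,350 = 44.2%.
LTV = 18,500/21,500 = 86%.
Product A: score 638 < 720; DTI 44.2% ≤ 45%; LTV 86% > 80% → does not qualify.
Product B: score 638 < 680; DTI 44.2% ≤ 45%; LTV 86% ≤ 90%; employment 33 ≥ 24 mo → does not qualify.
Product C: score 638 ≥ 620; DTI 44.2% ≤ 45%; LTV 86% ≤ 100%; employment 33 ≥ 6 mo → qualifies.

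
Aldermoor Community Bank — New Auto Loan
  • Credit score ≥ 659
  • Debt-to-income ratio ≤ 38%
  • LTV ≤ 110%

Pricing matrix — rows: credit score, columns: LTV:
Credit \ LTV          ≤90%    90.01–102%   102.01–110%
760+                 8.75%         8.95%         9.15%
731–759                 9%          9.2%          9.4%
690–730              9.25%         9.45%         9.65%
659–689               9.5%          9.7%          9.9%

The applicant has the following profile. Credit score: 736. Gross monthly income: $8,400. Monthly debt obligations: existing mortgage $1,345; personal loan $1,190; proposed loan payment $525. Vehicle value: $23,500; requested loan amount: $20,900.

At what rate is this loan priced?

Credit score 736 ≥ 659; Total monthly debts = (1,345 + 1,190 + 525) = 3,060. DTI = 3,060/8,400 = 36.4% ≤ 38%
Loan-to-value = 20,900/23,500 = 88.9% — pass (110% max)
Credit 736 → row 731–759; LTV 88.9% → column ≤90%. Grid cell → 9%.

9%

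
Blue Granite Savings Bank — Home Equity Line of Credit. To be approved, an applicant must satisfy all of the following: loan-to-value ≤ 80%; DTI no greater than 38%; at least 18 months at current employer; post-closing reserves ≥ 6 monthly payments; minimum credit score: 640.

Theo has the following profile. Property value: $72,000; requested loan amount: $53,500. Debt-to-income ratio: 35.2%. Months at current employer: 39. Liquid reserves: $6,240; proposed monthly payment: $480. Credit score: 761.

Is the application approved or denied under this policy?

Loan-to-value = 53,500/72,000 = 74.3% — pass (80% max)
Debt-to-income 35.2% vs 38% cap — pass
Employment 39 ≥ 18 months
Liquid reserves cover 6,240/480 = 13.0 months — ≥ 6 required
Credit score 761 ≥ 640 (meets)
All criteria satisfied.

Approved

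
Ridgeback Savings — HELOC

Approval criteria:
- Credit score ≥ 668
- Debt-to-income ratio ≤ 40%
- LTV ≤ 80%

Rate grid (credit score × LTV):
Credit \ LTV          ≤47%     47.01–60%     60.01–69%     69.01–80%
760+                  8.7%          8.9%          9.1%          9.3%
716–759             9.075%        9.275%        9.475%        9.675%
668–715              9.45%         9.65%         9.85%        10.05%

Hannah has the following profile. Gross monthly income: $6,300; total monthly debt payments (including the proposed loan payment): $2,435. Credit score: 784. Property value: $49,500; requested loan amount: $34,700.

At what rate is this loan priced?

Credit score 784 ≥ 668; DTI = 2,435/6,300 = 38.7% ≤ 40%
LTV: 34,700 ÷ 49,500 = 70.1%, within 80% cap
Score 784 is in the 760+ band; LTV 70.1% is in the 69.01–80% band → 9.3%.

9.3%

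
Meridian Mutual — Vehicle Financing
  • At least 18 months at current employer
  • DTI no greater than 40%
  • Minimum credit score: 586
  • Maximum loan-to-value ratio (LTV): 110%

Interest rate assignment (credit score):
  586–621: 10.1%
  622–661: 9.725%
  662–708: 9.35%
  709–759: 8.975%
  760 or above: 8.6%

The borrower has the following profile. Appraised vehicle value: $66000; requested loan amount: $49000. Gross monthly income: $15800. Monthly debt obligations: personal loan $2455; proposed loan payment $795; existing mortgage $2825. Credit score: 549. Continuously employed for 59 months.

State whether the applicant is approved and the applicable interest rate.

Denied

Credit score 549 < 586 (below minimum)
LTV: 49,000 ÷ 66,000 = 74.2%, within 110% cap
Employment 59 ≥ 18 months
Total monthly debts = (2,455 + 795 + 2,825) = 6,075. DTI: 6,075 ÷ 15,800 = 38.4%, within the 40% cap
Not all requirements met → denied.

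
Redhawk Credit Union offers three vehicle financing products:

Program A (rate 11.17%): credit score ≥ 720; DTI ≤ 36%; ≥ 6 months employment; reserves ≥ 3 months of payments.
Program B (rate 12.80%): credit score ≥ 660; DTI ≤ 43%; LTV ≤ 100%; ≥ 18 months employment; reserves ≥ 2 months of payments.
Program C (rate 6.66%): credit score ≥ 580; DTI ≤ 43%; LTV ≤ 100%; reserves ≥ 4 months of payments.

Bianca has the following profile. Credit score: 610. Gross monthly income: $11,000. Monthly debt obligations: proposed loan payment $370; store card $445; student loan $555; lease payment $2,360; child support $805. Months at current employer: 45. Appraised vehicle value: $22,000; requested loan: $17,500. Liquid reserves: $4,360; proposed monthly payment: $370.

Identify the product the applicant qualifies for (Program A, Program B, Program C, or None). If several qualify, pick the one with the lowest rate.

Program C

Total debts = (370 + 445 + 555 + 2,360 + 805) = 4,535; DTI = 4,535/11,000 = 41.2%.
LTV = 17,500/22,000 = 79.5%.
Reserves = 4,360/370 = 11.8 months.
Program A: score 610 < 720; DTI 41.2% > 36%; employment 45 ≥ 6 mo; reserves 11.8 ≥ 3 mo → does not qualify.
Program B: score 610 < 660; DTI 41.2% ≤ 43%; LTV 79.5% ≤ 100%; employment 45 ≥ 18 mo; reserves 11.8 ≥ 2 mo → does not qualify.
Program C: score 610 ≥ 580; DTI 41.2% ≤ 43%; LTV 79.5% ≤ 100%; reserves 11.8 ≥ 4 mo → qualifies.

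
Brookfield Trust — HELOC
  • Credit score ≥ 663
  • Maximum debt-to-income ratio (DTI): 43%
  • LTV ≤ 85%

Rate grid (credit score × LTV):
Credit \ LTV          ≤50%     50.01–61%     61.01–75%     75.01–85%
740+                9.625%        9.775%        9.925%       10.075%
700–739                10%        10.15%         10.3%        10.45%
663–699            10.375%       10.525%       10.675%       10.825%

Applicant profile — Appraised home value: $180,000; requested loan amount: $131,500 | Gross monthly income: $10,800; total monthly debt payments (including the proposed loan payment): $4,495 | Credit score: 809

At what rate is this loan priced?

Credit score 809 ≥ 663; Debt-to-income = 4,495/10,800 = 41.6% — meets 43% limit
LTV = 131,500/180,000 = 73.1% ≤ 85%
Credit 809 → row 740+; LTV 73.1% → column 61.01–75%. Grid cell → 9.925%.

9.925%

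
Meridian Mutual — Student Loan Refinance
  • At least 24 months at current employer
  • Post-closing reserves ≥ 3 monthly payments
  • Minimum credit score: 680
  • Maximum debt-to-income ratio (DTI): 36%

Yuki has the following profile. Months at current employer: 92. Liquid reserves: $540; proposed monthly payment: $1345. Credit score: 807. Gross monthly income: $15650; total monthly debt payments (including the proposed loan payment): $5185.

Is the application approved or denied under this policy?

Denied

Employment 92 ≥ 24 months
Liquid reserves cover 540/1,345 = 0.4 months — < 3 required
Credit score 807 ≥ 680 (meets)
Debt-to-income = 5,185/15,650 = 33.1% — meets 36% limit
Fails on reserves.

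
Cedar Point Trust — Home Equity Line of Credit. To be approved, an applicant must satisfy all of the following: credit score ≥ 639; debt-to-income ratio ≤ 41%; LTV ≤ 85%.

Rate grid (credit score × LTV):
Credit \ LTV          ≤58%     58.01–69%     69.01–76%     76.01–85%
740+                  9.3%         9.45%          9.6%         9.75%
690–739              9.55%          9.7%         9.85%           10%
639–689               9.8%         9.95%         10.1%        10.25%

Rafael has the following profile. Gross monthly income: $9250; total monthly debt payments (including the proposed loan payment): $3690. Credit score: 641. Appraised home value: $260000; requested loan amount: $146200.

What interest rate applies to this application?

9.8%

Credit score 641 ≥ 639; DTI = 3,690/9,250 = 39.9% ≤ 41%
LTV: 146,200 ÷ 260,000 = 56.2%, within 85% cap
Score 641 is in the 639–689 band; LTV 56.2% is in the ≤58% band → 9.8%.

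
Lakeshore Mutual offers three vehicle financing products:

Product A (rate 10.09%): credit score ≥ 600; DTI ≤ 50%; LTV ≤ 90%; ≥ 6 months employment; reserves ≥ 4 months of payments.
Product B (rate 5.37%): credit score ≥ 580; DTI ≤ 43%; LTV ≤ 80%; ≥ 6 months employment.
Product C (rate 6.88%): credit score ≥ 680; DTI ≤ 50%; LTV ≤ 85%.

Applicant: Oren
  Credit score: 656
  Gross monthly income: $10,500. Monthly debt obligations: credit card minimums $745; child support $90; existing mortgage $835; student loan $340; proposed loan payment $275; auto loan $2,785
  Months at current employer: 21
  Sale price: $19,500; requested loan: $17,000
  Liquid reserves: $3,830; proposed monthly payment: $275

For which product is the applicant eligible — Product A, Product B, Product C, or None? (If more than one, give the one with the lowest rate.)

Total debts = (745 + 90 + 835 + 340 + 275 + 2,785) = 5,070; DTI = 5,070/10,500 = 48.3%.
LTV = 17,000/19,500 = 87.2%.
Reserves = 3,830/275 = 13.9 months.
Product A: score 656 ≥ 600; DTI 48.3% ≤ 50%; LTV 87.2% ≤ 90%; employment 21 ≥ 6 mo; reserves 13.9 ≥ 4 mo → qualifies.
Product B: score 656 ≥ 580; DTI 48.3% > 43%; LTV 87.2% > 80%; employment 21 ≥ 6 mo → does not qualify.
Product C: score 656 < 680; DTI 48.3% ≤ 50%; LTV 87.2% > 85% → does not qualify.

Product A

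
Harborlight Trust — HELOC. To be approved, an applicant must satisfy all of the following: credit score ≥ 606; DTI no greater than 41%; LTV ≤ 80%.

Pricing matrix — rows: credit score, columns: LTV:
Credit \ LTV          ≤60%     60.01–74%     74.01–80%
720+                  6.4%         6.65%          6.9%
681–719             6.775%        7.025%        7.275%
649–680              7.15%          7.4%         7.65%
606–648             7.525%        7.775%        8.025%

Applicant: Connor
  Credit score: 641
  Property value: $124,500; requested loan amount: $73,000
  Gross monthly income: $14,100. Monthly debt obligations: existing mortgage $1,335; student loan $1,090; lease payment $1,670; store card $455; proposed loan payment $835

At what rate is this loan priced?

Credit score 641 ≥ 606; Total monthly debts = (1,335 + 1,090 + 1,670 + 455 + 835) = 5,385. DTI = 5,385/14,100 = 38.2% ≤ 41%
LTV: 73,000 ÷ 124,500 = 58.6%, within 80% cap
Score 641 is in the 606–648 band; LTV 58.6% is in the ≤60% band → 7.525%.

7.525%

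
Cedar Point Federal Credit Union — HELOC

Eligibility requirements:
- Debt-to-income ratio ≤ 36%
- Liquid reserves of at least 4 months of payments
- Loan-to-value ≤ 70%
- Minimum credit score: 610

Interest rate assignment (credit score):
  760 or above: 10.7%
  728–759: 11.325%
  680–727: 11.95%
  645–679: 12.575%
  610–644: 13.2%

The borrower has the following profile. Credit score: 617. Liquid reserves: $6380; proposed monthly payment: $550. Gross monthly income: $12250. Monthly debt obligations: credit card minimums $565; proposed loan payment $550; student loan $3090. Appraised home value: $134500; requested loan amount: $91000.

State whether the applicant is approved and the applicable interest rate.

Credit score 617 ≥ 610 (meets minimum)
Total monthly debts = (565 + 550 + 3,090) = 4,205. DTI: 4,205 ÷ 12,250 = 34.3%, within the 36% cap
Liquid reserves cover 6,380/550 = 11.6 months — ≥ 4 required
LTV: 91,000 ÷ 134,500 = 67.7%, within 70% cap
All requirements met. Score 617 falls in the 610–644 tier → 13.2%.

Approved at 13.2%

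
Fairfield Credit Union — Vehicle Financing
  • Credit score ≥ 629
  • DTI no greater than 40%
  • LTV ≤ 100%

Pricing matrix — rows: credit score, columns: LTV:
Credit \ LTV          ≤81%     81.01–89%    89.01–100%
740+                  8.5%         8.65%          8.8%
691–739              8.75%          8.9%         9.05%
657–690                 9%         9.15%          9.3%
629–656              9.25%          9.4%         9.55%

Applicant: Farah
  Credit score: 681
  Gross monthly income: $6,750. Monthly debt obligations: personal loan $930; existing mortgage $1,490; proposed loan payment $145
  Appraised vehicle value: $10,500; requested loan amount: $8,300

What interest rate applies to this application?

Credit score 681 ≥ 629; Total monthly debts = (930 + 1,490 + 145) = 2,565. Debt-to-income = 2,565/6,750 = 38% — meets 40% limit
LTV = 8,300/10,500 = 79% ≤ 100%
Score 681 is in the 657–690 band; LTV 79% is in the ≤81% band → 9%.

9%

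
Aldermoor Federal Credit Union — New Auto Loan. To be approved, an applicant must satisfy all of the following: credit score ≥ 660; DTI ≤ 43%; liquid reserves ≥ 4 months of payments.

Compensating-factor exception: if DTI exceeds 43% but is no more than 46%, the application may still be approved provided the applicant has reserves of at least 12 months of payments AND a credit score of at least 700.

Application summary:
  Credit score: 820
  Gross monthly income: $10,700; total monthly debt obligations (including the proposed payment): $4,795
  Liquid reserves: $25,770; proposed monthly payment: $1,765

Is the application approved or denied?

Approved

Credit score 820 ≥ 660 (meets base)
DTI: 4,795 ÷ 10,700 = 44.8%, over the 43% base limit.
Liquid reserves cover 25,770/1,765 = 14.6 months — ≥ 4 required
DTI 44.8% is within the 43%–46% exception band; checking compensating factors.
Override check — reserves: 14.6 mo (ok); score: 820 (ok).
Both compensating conditions met → exception applies.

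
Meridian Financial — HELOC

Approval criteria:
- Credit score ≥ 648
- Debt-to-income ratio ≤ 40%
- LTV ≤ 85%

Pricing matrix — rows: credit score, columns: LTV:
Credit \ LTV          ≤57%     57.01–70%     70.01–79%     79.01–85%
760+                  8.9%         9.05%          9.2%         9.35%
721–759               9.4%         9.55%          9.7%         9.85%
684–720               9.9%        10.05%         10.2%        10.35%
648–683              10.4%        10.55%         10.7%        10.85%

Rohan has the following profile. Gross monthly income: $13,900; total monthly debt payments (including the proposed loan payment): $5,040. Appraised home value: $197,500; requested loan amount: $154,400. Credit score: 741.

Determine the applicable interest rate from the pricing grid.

Credit score 741 ≥ 648; DTI: 5,040 ÷ 13,900 = 36.3%, within the 40% cap
Loan-to-value = 154,400/197,500 = 78.2% — pass (85% max)
Score 741 is in the 721–759 band; LTV 78.2% is in the 70.01–79% band → 9.7%.

9.7%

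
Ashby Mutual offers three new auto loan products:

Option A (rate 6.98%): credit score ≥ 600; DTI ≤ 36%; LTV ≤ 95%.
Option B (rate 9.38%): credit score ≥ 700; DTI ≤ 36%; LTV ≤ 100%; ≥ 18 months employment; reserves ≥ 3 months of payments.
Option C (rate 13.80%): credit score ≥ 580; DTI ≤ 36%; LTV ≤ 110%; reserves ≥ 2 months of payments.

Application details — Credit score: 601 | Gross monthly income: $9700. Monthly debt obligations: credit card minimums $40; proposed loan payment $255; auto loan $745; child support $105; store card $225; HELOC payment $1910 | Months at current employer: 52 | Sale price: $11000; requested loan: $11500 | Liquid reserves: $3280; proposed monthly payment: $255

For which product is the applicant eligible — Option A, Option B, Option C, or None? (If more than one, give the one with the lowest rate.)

Total debts = (40 + 255 + 745 + 105 + 225 + 1,910) = 3,280; DTI = 3,280/9,700 = 33.8%.
LTV = 11,500/11,000 = 104.5%.
Reserves = 3,280/255 = 12.9 months.
Option A: score 601 ≥ 600; DTI 33.8% ≤ 36%; LTV 104.5% > 95% → does not qualify.
Option B: score 601 < 700; DTI 33.8% ≤ 36%; LTV 104.5% > 100%; employment 52 ≥ 18 mo; reserves 12.9 ≥ 3 mo → does not qualify.
Option C: score 601 ≥ 580; DTI 33.8% ≤ 36%; LTV 104.5% ≤ 110%; reserves 12.9 ≥ 2 mo → qualifies.

Option C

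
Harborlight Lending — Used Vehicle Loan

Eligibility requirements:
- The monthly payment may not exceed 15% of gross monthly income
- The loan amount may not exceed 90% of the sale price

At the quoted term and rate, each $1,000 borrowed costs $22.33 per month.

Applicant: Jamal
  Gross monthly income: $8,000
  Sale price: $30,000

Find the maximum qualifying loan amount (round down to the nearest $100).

Payment cap: 15% × $8,000 = $1,200/month.
At $22.33 per $1,000, that supports 1,200/22.33 × 1,000 ≈ $53,739 → $53,700.
LTV cap: 90% × $30,000 = $27,000 → $27,000.
Binding constraint: loan-to-value.

$27,000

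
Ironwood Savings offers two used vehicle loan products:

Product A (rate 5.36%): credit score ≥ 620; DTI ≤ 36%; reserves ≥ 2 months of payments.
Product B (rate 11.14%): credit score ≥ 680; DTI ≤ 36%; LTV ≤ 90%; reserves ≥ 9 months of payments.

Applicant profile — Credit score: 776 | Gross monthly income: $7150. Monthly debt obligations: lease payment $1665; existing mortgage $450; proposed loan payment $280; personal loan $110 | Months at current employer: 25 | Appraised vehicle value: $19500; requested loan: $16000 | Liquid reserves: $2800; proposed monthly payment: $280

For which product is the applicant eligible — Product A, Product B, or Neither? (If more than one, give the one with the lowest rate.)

Total debts = (1,665 + 450 + 280 + 110) = 2,505; DTI = 2,505/7,150 = 35%.
LTV = 16,000/19,500 = 82.1%.
Reserves = 2,800/280 = 10.0 months.
Product A: score 776 ≥ 620; DTI 35% ≤ 36%; reserves 10.0 ≥ 2 mo → qualifies.
Product B: score 776 ≥ 680; DTI 35% ≤ 36%; LTV 82.1% ≤ 90%; reserves 10.0 ≥ 9 mo → qualifies.
Qualifying: Product A, Product B. Lowest rate is 5.36% → Product A.

Product A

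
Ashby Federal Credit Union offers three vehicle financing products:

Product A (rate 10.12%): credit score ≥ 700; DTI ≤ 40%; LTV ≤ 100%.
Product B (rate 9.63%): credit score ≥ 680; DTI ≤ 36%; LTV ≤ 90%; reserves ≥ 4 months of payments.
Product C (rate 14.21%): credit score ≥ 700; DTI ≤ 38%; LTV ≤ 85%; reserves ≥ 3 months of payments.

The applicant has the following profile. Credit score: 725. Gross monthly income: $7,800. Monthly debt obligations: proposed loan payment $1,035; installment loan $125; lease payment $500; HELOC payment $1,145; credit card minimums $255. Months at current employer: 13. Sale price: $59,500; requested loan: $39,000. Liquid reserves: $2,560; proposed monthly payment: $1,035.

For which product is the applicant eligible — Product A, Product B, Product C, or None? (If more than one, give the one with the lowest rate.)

Product A

Total debts = (1,035 + 125 + 500 + 1,145 + 255) = 3,060; DTI = 3,060/7,800 = 39.2%.
LTV = 39,000/59,500 = 65.5%.
Reserves = 2,560/1,035 = 2.5 months.
Product A: score 725 ≥ 700; DTI 39.2% ≤ 40%; LTV 65.5% ≤ 100% → qualifies.
Product B: score 725 ≥ 680; DTI 39.2% > 36%; LTV 65.5% ≤ 90%; reserves 2.5 < 4 mo → does not qualify.
Product C: score 725 ≥ 700; DTI 39.2% > 38%; LTV 65.5% ≤ 85%; reserves 2.5 < 3 mo → does not qualify.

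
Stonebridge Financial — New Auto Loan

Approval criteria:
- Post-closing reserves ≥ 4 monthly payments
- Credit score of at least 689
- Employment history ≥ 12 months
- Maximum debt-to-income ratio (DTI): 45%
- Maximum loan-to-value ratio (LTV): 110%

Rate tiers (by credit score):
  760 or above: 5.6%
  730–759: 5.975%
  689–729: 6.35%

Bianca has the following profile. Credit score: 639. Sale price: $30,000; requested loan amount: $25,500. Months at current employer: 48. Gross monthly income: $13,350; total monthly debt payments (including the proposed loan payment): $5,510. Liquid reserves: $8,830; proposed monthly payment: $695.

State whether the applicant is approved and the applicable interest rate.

Credit score 639 < 689 (below minimum)
Loan-to-value = 25,500/30,000 = 85% — pass (110% max)
Debt-to-income = 5,510/13,350 = 41.3% — meets 45% limit
Liquid reserves cover 8,830/695 = 12.7 months — ≥ 4 required
Employment 48 ≥ 12 months
Not all requirements met → denied.

Denied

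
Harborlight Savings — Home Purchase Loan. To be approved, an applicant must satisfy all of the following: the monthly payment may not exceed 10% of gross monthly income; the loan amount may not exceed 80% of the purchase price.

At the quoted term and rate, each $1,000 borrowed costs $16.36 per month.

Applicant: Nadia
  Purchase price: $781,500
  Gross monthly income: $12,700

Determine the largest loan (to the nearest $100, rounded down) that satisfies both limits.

Payment cap: 10% × $12,700 = $1,270/month.
At $16.36 per $1,000, that supports 1,270/16.36 × 1,000 ≈ $77,628 → $77,600.
LTV cap: 80% × $781,500 = $625,200 → $625,200.
Binding constraint: payment-to-income.

$77,600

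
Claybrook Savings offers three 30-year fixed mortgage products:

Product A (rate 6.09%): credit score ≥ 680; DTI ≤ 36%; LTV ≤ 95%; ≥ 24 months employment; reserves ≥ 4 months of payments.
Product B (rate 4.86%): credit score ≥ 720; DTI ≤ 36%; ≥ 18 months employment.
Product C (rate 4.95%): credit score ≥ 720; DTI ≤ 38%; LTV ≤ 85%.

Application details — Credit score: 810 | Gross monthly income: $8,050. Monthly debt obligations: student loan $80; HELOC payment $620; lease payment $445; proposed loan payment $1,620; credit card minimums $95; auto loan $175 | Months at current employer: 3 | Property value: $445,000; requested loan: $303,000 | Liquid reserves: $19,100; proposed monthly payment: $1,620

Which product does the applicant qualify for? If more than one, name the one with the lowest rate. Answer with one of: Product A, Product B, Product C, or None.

Total debts = (80 + 620 + 445 + 1,620 + 95 + 175) = 3,035; DTI = 3,035/8,050 = 37.7%.
LTV = 303,000/445,000 = 68.1%.
Reserves = 19,100/1,620 = 11.8 months.
Product A: score 810 ≥ 680; DTI 37.7% > 36%; LTV 68.1% ≤ 95%; employment 3 < 24 mo; reserves 11.8 ≥ 4 mo → does not qualify.
Product B: score 810 ≥ 720; DTI 37.7% > 36%; employment 3 < 18 mo → does not qualify.
Product C: score 810 ≥ 720; DTI 37.7% ≤ 38%; LTV 68.1% ≤ 85% → qualifies.

Product C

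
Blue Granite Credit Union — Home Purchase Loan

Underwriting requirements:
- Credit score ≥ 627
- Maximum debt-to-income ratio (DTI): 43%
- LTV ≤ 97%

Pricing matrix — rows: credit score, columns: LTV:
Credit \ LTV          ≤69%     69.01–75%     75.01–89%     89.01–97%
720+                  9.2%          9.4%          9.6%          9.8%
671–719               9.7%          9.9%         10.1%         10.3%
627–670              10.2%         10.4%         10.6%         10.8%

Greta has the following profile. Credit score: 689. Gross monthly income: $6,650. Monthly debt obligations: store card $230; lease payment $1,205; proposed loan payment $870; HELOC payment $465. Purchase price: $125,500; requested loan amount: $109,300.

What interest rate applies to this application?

10.1%

Credit score 689 ≥ 627; Total monthly debts = (230 + 1,205 + 870 + 465) = 2,770. DTI: 2,770 ÷ 6,650 = 41.7%, within the 43% cap
LTV: 109,300 ÷ 125,500 = 87.1%, within 97% cap
Credit 689 → row 671–719; LTV 87.1% → column 75.01–89%. Grid cell → 10.1%.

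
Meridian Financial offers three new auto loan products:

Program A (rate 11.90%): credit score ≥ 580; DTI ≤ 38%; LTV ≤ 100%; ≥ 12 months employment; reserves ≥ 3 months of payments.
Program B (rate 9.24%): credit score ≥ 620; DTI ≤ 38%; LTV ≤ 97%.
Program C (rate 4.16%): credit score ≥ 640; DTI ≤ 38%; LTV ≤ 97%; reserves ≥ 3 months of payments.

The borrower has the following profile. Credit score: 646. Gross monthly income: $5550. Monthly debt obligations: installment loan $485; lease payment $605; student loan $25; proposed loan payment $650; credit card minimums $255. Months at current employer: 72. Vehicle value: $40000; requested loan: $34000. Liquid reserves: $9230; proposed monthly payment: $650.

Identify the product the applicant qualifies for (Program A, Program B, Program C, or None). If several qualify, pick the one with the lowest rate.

Program C

Total debts = (485 + 605 + 25 + 650 + 255) = 2,020; DTI = 2,020/5,550 = 36.4%.
LTV = 34,000/40,000 = 85%.
Reserves = 9,230/650 = 14.2 months.
Program A: score 646 ≥ 580; DTI 36.4% ≤ 38%; LTV 85% ≤ 100%; employment 72 ≥ 12 mo; reserves 14.2 ≥ 3 mo → qualifies.
Program B: score 646 ≥ 620; DTI 36.4% ≤ 38%; LTV 85% ≤ 97% → qualifies.
Program C: score 646 ≥ 640; DTI 36.4% ≤ 38%; LTV 85% ≤ 97%; reserves 14.2 ≥ 3 mo → qualifies.
Qualifying: Program A, Program B, Program C. Lowest rate is 4.16% → Program C.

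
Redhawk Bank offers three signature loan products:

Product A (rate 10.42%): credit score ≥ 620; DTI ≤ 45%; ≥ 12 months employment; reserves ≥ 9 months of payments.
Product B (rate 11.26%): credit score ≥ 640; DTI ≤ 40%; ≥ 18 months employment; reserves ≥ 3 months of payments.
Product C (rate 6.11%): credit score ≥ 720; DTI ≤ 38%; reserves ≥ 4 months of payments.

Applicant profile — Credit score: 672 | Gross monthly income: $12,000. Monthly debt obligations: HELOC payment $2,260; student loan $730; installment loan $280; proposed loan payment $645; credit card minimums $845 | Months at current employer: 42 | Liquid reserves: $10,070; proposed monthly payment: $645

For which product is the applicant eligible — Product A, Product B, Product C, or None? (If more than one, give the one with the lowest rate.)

Total debts = (2,260 + 730 + 280 + 645 + 845) = 4,760; DTI = 4,760/12,000 = 39.7%.
Reserves = 10,070/645 = 15.6 months.
Product A: score 672 ≥ 620; DTI 39.7% ≤ 45%; employment 42 ≥ 12 mo; reserves 15.6 ≥ 9 mo → qualifies.
Product B: score 672 ≥ 640; DTI 39.7% ≤ 40%; employment 42 ≥ 18 mo; reserves 15.6 ≥ 3 mo → qualifies.
Product C: score 672 < 720; DTI 39.7% > 38%; reserves 15.6 ≥ 4 mo → does not qualify.
Qualifying: Product A, Product B. Lowest rate is 10.42% → Product A.

Product A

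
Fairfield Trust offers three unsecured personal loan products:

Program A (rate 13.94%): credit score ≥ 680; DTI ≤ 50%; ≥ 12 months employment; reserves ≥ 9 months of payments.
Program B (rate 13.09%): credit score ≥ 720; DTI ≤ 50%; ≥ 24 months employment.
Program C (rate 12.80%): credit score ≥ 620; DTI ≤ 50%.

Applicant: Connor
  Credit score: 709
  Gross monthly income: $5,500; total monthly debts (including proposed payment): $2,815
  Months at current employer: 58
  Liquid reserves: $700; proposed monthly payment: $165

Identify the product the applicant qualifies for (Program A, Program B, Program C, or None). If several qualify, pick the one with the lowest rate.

DTI = 2,815/5,500 = 51.2%.
Reserves = 700/165 = 4.2 months.
Program A: score 709 ≥ 680; DTI 51.2% > 50%; employment 58 ≥ 12 mo; reserves 4.2 < 9 mo → does not qualify.
Program B: score 709 < 720; DTI 51.2% > 50%; employment 58 ≥ 24 mo → does not qualify.
Program C: score 709 ≥ 620; DTI 51.2% > 50% → does not qualify.

None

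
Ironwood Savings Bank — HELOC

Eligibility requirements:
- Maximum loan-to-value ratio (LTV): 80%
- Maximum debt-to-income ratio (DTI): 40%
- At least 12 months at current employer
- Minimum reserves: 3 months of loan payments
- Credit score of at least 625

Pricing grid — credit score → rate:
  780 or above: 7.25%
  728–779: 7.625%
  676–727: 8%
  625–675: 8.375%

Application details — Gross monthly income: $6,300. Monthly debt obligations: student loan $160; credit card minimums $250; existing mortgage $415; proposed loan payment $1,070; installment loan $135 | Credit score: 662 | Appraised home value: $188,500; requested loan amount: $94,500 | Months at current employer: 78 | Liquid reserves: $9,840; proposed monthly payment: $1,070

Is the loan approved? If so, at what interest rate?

Credit score 662 ≥ 625 (meets minimum)
LTV = 94,500/188,500 = 50.1% ≤ 80%
Liquid reserves cover 9,840/1,070 = 9.2 months — ≥ 3 required
Total monthly debts = (160 + 250 + 415 + 1,070 + 135) = 2,030. Debt-to-income = 2,030/6,300 = 32.2% — meets 40% limit
Employment 78 ≥ 12 months
All requirements met. Score 662 falls in the 625–675 tier → 8.375%.

Approved at 8.375%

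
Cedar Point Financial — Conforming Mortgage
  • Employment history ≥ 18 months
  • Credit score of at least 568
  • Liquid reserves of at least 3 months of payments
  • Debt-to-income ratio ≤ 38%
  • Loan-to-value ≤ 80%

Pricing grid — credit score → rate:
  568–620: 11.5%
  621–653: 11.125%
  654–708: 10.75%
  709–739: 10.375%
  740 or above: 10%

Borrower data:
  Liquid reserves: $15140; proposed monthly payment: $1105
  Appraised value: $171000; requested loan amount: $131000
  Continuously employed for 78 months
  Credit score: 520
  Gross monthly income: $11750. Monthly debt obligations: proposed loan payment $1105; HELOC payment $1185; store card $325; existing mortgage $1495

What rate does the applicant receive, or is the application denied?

Credit score 520 < 568 (below minimum)
Employment 78 ≥ 18 months
Liquid reserves cover 15,140/1,105 = 13.7 months — ≥ 3 required
Total monthly debts = (1,105 + 1,185 + 325 + 1,495) = 4,110. DTI = 4,110/11,750 = 35% ≤ 38%
LTV: 131,000 ÷ 171,000 = 76.6%, within 80% cap
Not all requirements met → denied.

Denied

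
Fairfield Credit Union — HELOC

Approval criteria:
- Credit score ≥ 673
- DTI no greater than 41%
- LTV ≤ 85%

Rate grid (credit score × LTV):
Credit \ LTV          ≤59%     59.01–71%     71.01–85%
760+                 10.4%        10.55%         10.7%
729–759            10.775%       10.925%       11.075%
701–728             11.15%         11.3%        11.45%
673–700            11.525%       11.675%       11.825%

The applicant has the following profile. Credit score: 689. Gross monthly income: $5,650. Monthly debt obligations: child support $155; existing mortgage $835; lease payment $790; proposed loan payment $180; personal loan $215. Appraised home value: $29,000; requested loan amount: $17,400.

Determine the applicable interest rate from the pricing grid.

Credit score 689 ≥ 673; Total monthly debts = (155 + 835 + 790 + 180 + 215) = 2,175. DTI: 2,175 ÷ 5,650 = 38.5%, within the 41% cap
LTV: 17,400 ÷ 29,000 = 60%, within 85% cap
Credit 689 → row 673–700; LTV 60% → column 59.01–71%. Grid cell → 11.675%.

11.675%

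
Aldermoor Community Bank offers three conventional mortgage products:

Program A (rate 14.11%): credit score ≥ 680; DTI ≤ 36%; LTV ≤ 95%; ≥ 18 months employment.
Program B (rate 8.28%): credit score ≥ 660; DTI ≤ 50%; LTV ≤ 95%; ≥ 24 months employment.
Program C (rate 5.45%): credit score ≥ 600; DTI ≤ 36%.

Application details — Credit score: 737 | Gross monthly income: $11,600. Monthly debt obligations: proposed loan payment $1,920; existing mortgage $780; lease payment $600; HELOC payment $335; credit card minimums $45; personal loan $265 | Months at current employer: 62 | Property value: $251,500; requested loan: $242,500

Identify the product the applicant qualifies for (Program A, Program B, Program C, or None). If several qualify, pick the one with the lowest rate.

Program C

Total debts = (1,920 + 780 + 600 + 335 + 45 + 265) = 3,945; DTI = 3,945/11,600 = 34%.
LTV = 242,500/251,500 = 96.4%.
Program A: score 737 ≥ 680; DTI 34% ≤ 36%; LTV 96.4% > 95%; employment 62 ≥ 18 mo → does not qualify.
Program B: score 737 ≥ 660; DTI 34% ≤ 50%; LTV 96.4% > 95%; employment 62 ≥ 24 mo → does not qualify.
Program C: score 737 ≥ 600; DTI 34% ≤ 36% → qualifies.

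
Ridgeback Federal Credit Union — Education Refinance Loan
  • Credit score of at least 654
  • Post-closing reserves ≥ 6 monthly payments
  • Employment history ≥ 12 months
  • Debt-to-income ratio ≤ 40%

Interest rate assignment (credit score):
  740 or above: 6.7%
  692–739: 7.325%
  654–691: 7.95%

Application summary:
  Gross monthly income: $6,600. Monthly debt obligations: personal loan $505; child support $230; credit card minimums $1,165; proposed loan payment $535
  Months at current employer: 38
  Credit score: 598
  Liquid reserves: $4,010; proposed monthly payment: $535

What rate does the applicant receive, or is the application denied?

Credit score 598 < 654 (below minimum)
Employment 38 ≥ 12 months
Total monthly debts = (505 + 230 + 1,165 + 535) = 2,435. DTI: 2,435 ÷ 6,600 = 36.9%, within the 40% cap
Liquid reserves cover 4,010/535 = 7.5 months — ≥ 6 required
Not all requirements met → denied.

Denied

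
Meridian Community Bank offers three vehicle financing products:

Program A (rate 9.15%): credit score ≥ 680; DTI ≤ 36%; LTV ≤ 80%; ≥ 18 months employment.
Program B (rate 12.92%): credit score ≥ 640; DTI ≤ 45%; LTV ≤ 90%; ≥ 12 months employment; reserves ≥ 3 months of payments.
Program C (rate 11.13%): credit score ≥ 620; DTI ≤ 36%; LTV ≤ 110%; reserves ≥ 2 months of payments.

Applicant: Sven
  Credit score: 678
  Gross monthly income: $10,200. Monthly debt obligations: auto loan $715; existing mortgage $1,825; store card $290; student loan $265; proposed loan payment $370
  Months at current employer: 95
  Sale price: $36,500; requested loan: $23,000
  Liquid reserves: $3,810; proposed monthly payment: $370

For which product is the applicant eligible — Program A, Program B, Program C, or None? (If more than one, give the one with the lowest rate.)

Program C

Total debts = (715 + 1,825 + 290 + 265 + 370) = 3,465; DTI = 3,465/10,200 = 34%.
LTV = 23,000/36,500 = 63%.
Reserves = 3,810/370 = 10.3 months.
Program A: score 678 < 680; DTI 34% ≤ 36%; LTV 63% ≤ 80%; employment 95 ≥ 18 mo → does not qualify.
Program B: score 678 ≥ 640; DTI 34% ≤ 45%; LTV 63% ≤ 90%; employment 95 ≥ 12 mo; reserves 10.3 ≥ 3 mo → qualifies.
Program C: score 678 ≥ 620; DTI 34% ≤ 36%; LTV 63% ≤ 110%; reserves 10.3 ≥ 2 mo → qualifies.
Qualifying: Program B, Program C. Lowest rate is 11.13% → Program C.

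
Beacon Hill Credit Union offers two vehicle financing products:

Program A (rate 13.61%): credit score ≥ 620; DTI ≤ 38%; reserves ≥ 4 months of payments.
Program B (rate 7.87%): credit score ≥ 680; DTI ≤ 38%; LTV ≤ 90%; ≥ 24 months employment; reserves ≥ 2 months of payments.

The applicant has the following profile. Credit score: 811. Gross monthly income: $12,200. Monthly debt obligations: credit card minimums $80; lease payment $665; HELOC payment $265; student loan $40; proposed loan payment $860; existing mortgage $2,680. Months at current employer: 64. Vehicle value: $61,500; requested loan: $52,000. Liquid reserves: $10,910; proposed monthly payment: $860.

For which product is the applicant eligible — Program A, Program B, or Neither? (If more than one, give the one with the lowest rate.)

Total debts = (80 + 665 + 265 + 40 + 860 + 2,680) = 4,590; DTI = 4,590/12,200 = 37.6%.
LTV = 52,000/61,500 = 84.6%.
Reserves = 10,910/860 = 12.7 months.
Program A: score 811 ≥ 620; DTI 37.6% ≤ 38%; reserves 12.7 ≥ 4 mo → qualifies.
Program B: score 811 ≥ 680; DTI 37.6% ≤ 38%; LTV 84.6% ≤ 90%; employment 64 ≥ 24 mo; reserves 12.7 ≥ 2 mo → qualifies.
Qualifying: Program A, Program B. Lowest rate is 7.87% → Program B.

Program B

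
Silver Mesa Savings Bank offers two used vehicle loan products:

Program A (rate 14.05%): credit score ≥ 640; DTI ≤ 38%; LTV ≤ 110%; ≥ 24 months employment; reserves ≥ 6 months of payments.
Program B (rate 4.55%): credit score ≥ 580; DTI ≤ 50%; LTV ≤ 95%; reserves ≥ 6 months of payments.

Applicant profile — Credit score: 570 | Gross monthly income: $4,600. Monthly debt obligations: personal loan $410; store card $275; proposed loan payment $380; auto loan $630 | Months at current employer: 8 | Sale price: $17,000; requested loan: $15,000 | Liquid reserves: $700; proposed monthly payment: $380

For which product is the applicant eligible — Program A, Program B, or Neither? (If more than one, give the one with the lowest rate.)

Neither

Total debts = (410 + 275 + 380 + 630) = 1,695; DTI = 1,695/4,600 = 36.8%.
LTV = 15,000/17,000 = 88.2%.
Reserves = 700/380 = 1.8 months.
Program A: score 570 < 640; DTI 36.8% ≤ 38%; LTV 88.2% ≤ 110%; employment 8 < 24 mo; reserves 1.8 < 6 mo → does not qualify.
Program B: score 570 < 580; DTI 36.8% ≤ 50%; LTV 88.2% ≤ 95%; reserves 1.8 < 6 mo → does not qualify.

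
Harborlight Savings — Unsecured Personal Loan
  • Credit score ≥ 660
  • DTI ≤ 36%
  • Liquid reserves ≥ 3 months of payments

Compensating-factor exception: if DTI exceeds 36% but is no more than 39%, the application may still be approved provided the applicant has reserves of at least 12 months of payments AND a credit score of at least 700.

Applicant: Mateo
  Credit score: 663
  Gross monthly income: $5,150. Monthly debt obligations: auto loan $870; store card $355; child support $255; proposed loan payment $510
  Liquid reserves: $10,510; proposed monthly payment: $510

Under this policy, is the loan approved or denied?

Denied

Credit score 663 ≥ 660 (meets base)
Total debts = (870 + 355 + 255 + 510) = 1,990. DTI = 1,990/5,150 = 38.6% > 36% — standard DTI limit exceeded.
Reserves = 10,510/510 = 20.6 months ≥ 3
38.6% falls in the override range (36%–39%), so the compensating-factor test applies.
Reserves 20.6 ≥ 12 months; credit score 663 < 700.
Override conditions not both satisfied; exception does not apply.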